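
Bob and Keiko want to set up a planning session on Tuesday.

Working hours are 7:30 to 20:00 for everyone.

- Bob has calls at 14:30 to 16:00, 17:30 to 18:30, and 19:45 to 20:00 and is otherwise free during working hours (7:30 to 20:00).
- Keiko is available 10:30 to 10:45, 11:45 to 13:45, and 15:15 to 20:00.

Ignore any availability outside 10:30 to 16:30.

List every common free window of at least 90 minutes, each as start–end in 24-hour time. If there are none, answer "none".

11:45–13:45

Bob free within 07:30–20:00: 07:30–14:30, 16:00–17:30, 18:30–19:45.
Bob ∩ Keiko: 10:30–10:45, 11:45–13:45, 16:00–17:30, 18:30–19:45.
Restricted to 10:30–16:30: 10:30–10:45, 11:45–13:45, 16:00–16:30.
Windows ≥ 90 min: 11:45–13:45.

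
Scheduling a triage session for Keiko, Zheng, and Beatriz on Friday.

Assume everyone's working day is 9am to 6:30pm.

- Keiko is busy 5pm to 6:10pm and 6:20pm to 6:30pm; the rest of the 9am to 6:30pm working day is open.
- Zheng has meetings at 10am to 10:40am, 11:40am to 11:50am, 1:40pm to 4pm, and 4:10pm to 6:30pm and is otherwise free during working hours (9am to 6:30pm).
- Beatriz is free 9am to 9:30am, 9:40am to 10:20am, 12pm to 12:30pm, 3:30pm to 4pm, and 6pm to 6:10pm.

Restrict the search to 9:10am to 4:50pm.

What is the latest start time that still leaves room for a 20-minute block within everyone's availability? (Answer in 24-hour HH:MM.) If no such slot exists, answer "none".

Keiko free within 09:00–18:30: 09:00–17:00, 18:10–18:20.
Zheng free within 09:00–18:30: 09:00–10:00, 10:40–11:40, 11:50–13:40, 16:00–16:10.
Keiko ∩ Zheng: 09:00–10:00, 10:40–11:40, 11:50–13:40, 16:00–16:10.
Keiko ∩ Zheng ∩ Beatriz: 09:00–09:30, 09:40–10:00, 12:00–12:30.
Restricted to 09:10–16:50: 09:10–09:30, 09:40–10:00, 12:00–12:30.
Windows ≥ 20 min: 09:10–09:30, 09:40–10:00, 12:00–12:30.
Latest start in the last window 12:00–12:30 is 12:30 − 20 min = 12:10.

12:10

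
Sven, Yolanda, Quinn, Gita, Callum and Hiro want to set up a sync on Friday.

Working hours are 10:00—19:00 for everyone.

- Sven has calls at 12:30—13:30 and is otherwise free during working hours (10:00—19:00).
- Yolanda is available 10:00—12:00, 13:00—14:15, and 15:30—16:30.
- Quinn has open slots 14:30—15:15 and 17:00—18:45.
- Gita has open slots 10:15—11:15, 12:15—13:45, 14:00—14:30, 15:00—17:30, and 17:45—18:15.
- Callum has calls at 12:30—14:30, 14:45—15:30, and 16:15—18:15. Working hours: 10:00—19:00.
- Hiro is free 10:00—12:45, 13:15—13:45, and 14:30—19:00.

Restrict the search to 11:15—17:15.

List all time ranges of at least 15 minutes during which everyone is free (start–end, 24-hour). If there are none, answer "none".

Sven free within 10:00–19:00: 10:00–12:30, 13:30–19:00.
Callum free within 10:00–19:00: 10:00–12:30, 14:30–14:45, 15:30–16:15, 18:15–19:00.
Sven ∩ Yolanda: 10:00–12:00, 13:30–14:15, 15:30–16:30.
Sven ∩ Yolanda ∩ Quinn: (none).
Sven ∩ Yolanda ∩ Quinn ∩ Gita: (none).
Sven ∩ Yolanda ∩ Quinn ∩ Gita ∩ Callum: (none).
Sven ∩ Yolanda ∩ Quinn ∩ Gita ∩ Callum ∩ Hiro: (none).
Restricted to 11:15–17:15: (none).
Windows ≥ 15 min: (none).

none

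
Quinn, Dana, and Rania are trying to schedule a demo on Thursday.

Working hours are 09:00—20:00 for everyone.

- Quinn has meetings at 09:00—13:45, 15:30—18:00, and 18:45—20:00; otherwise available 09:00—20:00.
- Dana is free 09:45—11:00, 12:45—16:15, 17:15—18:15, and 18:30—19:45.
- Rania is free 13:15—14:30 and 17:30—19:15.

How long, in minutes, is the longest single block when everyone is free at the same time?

45 minutes

Quinn free within 09:00–20:00: 13:45–15:30, 18:00–18:45.
Quinn ∩ Dana: 13:45–15:30, 18:00–18:15, 18:30–18:45.
Quinn ∩ Dana ∩ Rania: 13:45–14:30, 18:00–18:15, 18:30–18:45.
Common window lengths: 45, 15, 15 min; longest is 45.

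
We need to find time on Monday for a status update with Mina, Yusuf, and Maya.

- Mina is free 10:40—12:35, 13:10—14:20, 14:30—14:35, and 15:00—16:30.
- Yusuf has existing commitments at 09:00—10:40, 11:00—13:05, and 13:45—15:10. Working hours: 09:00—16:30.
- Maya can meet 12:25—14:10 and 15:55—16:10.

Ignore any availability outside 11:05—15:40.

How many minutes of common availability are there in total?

Yusuf free within 09:00–16:30: 10:40–11:00, 13:05–13:45, 15:10–16:30.
Mina ∩ Yusuf: 10:40–11:00, 13:10–13:45, 15:10–16:30.
Mina ∩ Yusuf ∩ Maya: 13:10–13:45, 15:55–16:10.
Restricted to 11:05–15:40: 13:10–13:45.
Total common minutes: 35.

35 minutes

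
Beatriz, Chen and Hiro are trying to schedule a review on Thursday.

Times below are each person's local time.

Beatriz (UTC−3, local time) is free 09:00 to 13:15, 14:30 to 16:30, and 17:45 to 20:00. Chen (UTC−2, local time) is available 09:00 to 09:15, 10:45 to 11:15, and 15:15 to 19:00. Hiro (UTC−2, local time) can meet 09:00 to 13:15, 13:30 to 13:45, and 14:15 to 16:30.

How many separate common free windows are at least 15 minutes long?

2

Beatriz → UTC: 12:00–16:15, 17:30–19:30, 20:45–23:00.
Chen → UTC: 11:00–11:15, 12:45–13:15, 17:15–21:00.
Hiro → UTC: 11:00–15:15, 15:30–15:45, 16:15–18:30.
Beatriz ∩ Chen: 12:45–13:15, 17:30–19:30, 20:45–21:00.
Beatriz ∩ Chen ∩ Hiro: 12:45–13:15, 17:30–18:30.
Windows ≥ 15 min: 12:45–13:15, 17:30–18:30.
That's 2 windows.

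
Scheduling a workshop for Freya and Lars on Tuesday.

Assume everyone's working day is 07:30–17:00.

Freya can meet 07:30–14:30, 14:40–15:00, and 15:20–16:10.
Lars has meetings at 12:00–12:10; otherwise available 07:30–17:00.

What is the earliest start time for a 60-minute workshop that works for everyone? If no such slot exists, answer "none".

07:30

Lars free within 07:30–17:00: 07:30–12:00, 12:10–17:00.
Freya ∩ Lars: 07:30–12:00, 12:10–14:30, 14:40–15:00, 15:20–16:10.
Windows ≥ 60 min: 07:30–12:00, 12:10–14:30.
Earliest such window starts at 07:30.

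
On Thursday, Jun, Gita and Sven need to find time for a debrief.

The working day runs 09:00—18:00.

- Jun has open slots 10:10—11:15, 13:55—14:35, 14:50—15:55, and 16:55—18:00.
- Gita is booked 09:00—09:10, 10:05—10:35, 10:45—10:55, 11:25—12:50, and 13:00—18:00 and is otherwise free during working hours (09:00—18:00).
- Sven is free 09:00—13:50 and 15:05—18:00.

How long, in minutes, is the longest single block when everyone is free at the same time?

Gita free within 09:00–18:00: 09:10–10:05, 10:35–10:45, 10:55–11:25, 12:50–13:00.
Jun ∩ Gita: 10:35–10:45, 10:55–11:15.
Jun ∩ Gita ∩ Sven: 10:35–10:45, 10:55–11:15.
Common window lengths: 10, 20 min; longest is 20.

20 minutes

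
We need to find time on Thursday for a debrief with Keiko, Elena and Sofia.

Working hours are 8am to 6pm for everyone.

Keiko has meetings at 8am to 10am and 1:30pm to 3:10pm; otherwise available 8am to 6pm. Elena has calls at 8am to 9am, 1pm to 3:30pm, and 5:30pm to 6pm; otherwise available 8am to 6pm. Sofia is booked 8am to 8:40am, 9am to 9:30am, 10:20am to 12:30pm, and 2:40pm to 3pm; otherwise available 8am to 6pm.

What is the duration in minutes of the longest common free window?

120 minutes

Keiko free within 08:00–18:00: 10:00–13:30, 15:10–18:00.
Elena free within 08:00–18:00: 09:00–13:00, 15:30–17:30.
Sofia free within 08:00–18:00: 08:40–09:00, 09:30–10:20, 12:30–14:40, 15:00–18:00.
Keiko ∩ Elena: 10:00–13:00, 15:30–17:30.
Keiko ∩ Elena ∩ Sofia: 10:00–10:20, 12:30–13:00, 15:30–17:30.
Common window lengths: 20, 30, 120 min; longest is 120.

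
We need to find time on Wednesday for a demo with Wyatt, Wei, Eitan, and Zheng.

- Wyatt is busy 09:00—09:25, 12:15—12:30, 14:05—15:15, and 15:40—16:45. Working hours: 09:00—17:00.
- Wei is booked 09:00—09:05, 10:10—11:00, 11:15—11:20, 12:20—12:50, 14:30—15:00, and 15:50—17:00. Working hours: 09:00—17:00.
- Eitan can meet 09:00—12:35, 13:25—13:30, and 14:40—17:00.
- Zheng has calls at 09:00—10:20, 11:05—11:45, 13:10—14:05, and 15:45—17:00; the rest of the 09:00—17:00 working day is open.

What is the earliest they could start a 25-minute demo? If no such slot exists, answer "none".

Wyatt free within 09:00–17:00: 09:25–12:15, 12:30–14:05, 15:15–15:40, 16:45–17:00.
Wei free within 09:00–17:00: 09:05–10:10, 11:00–11:15, 11:20–12:20, 12:50–14:30, 15:00–15:50.
Zheng free within 09:00–17:00: 10:20–11:05, 11:45–13:10, 14:05–15:45.
Wyatt ∩ Wei: 09:25–10:10, 11:00–11:15, 11:20–12:15, 12:50–14:05, 15:15–15:40.
Wyatt ∩ Wei ∩ Eitan: 09:25–10:10, 11:00–11:15, 11:20–12:15, 13:25–13:30, 15:15–15:40.
Wyatt ∩ Wei ∩ Eitan ∩ Zheng: 11:00–11:05, 11:45–12:15, 15:15–15:40.
Windows ≥ 25 min: 11:45–12:15, 15:15–15:40.
Earliest such window starts at 11:45.

11:45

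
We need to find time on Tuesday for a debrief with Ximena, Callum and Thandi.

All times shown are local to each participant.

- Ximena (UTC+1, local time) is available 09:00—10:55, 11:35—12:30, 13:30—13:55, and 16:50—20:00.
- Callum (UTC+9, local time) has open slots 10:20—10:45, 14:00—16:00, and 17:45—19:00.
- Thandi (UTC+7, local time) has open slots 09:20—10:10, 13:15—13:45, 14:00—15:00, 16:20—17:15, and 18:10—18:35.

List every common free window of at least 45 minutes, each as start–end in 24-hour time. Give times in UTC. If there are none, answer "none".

Ximena → UTC: 08:00–09:55, 10:35–11:30, 12:30–12:55, 15:50–19:00.
Callum → UTC: 01:20–01:45, 05:00–07:00, 08:45–10:00.
Thandi → UTC: 02:20–03:10, 06:15–06:45, 07:00–08:00, 09:20–10:15, 11:10–11:35.
Ximena ∩ Callum: 08:45–09:55.
Ximena ∩ Callum ∩ Thandi: 09:20–09:55.
Windows ≥ 45 min: (none).

none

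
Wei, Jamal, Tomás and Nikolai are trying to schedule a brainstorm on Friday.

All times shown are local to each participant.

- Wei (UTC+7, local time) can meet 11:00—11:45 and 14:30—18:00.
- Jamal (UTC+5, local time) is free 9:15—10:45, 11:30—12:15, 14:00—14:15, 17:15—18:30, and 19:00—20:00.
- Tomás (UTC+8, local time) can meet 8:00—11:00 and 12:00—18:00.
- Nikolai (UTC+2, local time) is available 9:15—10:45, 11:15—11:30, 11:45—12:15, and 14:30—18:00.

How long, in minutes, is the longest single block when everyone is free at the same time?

0 minutes

Wei → UTC: 04:00–04:45, 07:30–11:00.
Jamal → UTC: 04:15–05:45, 06:30–07:15, 09:00–09:15, 12:15–13:30, 14:00–15:00.
Tomás → UTC: 00:00–03:00, 04:00–10:00.
Nikolai → UTC: 07:15–08:45, 09:15–09:30, 09:45–10:15, 12:30–16:00.
Wei ∩ Jamal: 04:15–04:45, 09:00–09:15.
Wei ∩ Jamal ∩ Tomás: 04:15–04:45, 09:00–09:15.
Wei ∩ Jamal ∩ Tomás ∩ Nikolai: (none).
No common window.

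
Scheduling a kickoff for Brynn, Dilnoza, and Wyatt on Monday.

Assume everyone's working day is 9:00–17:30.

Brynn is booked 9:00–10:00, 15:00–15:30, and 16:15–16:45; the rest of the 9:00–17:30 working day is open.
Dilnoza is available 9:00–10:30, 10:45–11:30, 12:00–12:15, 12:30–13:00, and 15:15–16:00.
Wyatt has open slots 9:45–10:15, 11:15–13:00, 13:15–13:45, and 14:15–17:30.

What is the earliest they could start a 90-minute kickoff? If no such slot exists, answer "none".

none

Brynn free within 09:00–17:30: 10:00–15:00, 15:30–16:15, 16:45–17:30.
Brynn ∩ Dilnoza: 10:00–10:30, 10:45–11:30, 12:00–12:15, 12:30–13:00, 15:30–16:00.
Brynn ∩ Dilnoza ∩ Wyatt: 10:00–10:15, 11:15–11:30, 12:00–12:15, 12:30–13:00, 15:30–16:00.
Windows ≥ 90 min: (none).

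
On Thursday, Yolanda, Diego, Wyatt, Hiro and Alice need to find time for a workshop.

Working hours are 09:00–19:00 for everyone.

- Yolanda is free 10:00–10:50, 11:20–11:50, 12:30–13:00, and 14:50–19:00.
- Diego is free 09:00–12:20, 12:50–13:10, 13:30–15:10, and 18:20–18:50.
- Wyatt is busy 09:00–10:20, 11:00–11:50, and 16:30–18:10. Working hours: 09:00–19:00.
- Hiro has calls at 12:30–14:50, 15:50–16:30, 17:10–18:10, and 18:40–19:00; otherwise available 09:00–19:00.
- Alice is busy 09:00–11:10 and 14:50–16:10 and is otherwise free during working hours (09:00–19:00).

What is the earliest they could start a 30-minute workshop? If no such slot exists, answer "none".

Wyatt free within 09:00–19:00: 10:20–11:00, 11:50–16:30, 18:10–19:00.
Hiro free within 09:00–19:00: 09:00–12:30, 14:50–15:50, 16:30–17:10, 18:10–18:40.
Alice free within 09:00–19:00: 11:10–14:50, 16:10–19:00.
Yolanda ∩ Diego: 10:00–10:50, 11:20–11:50, 12:50–13:00, 14:50–15:10, 18:20–18:50.
Yolanda ∩ Diego ∩ Wyatt: 10:20–10:50, 12:50–13:00, 14:50–15:10, 18:20–18:50.
Yolanda ∩ Diego ∩ Wyatt ∩ Hiro: 10:20–10:50, 14:50–15:10, 18:20–18:40.
Yolanda ∩ Diego ∩ Wyatt ∩ Hiro ∩ Alice: 18:20–18:40.
Windows ≥ 30 min: (none).

none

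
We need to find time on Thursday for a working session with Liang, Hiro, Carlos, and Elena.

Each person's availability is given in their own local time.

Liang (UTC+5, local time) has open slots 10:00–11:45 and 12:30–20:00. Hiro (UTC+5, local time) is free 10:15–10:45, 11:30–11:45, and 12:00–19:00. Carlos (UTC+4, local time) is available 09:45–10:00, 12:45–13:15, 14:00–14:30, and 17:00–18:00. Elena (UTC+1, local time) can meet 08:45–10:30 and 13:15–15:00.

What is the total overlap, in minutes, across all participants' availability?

Liang → UTC: 05:00–06:45, 07:30–15:00.
Hiro → UTC: 05:15–05:45, 06:30–06:45, 07:00–14:00.
Carlos → UTC: 05:45–06:00, 08:45–09:15, 10:00–10:30, 13:00–14:00.
Elena → UTC: 07:45–09:30, 12:15–14:00.
Liang ∩ Hiro: 05:15–05:45, 06:30–06:45, 07:30–14:00.
Liang ∩ Hiro ∩ Carlos: 08:45–09:15, 10:00–10:30, 13:00–14:00.
Liang ∩ Hiro ∩ Carlos ∩ Elena: 08:45–09:15, 13:00–14:00.
Total common minutes: 30 + 60 = 90.

90 minutes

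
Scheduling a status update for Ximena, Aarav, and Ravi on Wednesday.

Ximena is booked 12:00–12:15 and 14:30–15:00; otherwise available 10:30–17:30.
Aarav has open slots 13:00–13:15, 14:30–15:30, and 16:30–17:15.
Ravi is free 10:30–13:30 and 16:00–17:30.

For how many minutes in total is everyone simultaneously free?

Ximena free within 10:30–17:30: 10:30–12:00, 12:15–14:30, 15:00–17:30.
Ximena ∩ Aarav: 13:00–13:15, 15:00–15:30, 16:30–17:15.
Ximena ∩ Aarav ∩ Ravi: 13:00–13:15, 16:30–17:15.
Total common minutes: 15 + 45 = 60.

60 minutes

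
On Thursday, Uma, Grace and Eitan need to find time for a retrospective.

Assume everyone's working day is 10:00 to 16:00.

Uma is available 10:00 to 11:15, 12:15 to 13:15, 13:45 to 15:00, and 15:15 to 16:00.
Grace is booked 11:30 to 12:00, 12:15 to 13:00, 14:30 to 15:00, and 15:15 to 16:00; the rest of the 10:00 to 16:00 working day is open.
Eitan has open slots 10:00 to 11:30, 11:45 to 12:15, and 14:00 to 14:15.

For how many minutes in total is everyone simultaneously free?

Grace free within 10:00–16:00: 10:00–11:30, 12:00–12:15, 13:00–14:30, 15:00–15:15.
Uma ∩ Grace: 10:00–11:15, 13:00–13:15, 13:45–14:30.
Uma ∩ Grace ∩ Eitan: 10:00–11:15, 14:00–14:15.
Total common minutes: 75 + 15 = 90.

90 minutes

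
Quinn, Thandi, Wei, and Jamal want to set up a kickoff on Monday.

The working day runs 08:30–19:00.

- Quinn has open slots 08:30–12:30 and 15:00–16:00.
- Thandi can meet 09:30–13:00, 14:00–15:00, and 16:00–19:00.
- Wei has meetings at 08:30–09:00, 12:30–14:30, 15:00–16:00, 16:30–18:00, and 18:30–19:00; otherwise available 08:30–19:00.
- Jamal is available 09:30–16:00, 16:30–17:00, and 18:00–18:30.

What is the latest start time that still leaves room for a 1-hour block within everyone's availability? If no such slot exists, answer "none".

11:30

Wei free within 08:30–19:00: 09:00–12:30, 14:30–15:00, 16:00–16:30, 18:00–18:30.
Quinn ∩ Thandi: 09:30–12:30.
Quinn ∩ Thandi ∩ Wei: 09:30–12:30.
Quinn ∩ Thandi ∩ Wei ∩ Jamal: 09:30–12:30.
Windows ≥ 60 min: 09:30–12:30.
Latest start in the last window 09:30–12:30 is 12:30 − 60 min = 11:30.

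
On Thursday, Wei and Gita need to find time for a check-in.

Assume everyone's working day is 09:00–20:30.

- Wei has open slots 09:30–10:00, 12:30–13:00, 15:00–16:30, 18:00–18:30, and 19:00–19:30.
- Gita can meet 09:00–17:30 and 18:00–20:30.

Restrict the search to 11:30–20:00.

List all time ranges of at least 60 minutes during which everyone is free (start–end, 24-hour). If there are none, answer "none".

Wei ∩ Gita: 09:30–10:00, 12:30–13:00, 15:00–16:30, 18:00–18:30, 19:00–19:30.
Restricted to 11:30–20:00: 12:30–13:00, 15:00–16:30, 18:00–18:30, 19:00–19:30.
Windows ≥ 60 min: 15:00–16:30.

15:00–16:30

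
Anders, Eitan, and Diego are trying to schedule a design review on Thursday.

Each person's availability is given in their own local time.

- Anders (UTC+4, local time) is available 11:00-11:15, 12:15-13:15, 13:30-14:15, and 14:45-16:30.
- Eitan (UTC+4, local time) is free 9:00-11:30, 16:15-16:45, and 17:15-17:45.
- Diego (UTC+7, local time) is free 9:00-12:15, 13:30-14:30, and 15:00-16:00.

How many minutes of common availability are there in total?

Anders → UTC: 07:00–07:15, 08:15–09:15, 09:30–10:15, 10:45–12:30.
Eitan → UTC: 05:00–07:30, 12:15–12:45, 13:15–13:45.
Diego → UTC: 02:00–05:15, 06:30–07:30, 08:00–09:00.
Anders ∩ Eitan: 07:00–07:15, 12:15–12:30.
Anders ∩ Eitan ∩ Diego: 07:00–07:15.
Total common minutes: 15.

15 minutes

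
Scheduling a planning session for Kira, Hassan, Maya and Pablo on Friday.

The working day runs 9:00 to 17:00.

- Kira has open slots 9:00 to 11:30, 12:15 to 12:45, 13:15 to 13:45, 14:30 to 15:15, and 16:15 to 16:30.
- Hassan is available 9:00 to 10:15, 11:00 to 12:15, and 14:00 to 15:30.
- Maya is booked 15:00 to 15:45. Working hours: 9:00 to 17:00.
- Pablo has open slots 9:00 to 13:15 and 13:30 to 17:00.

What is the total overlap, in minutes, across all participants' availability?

135 minutes

Maya free within 09:00–17:00: 09:00–15:00, 15:45–17:00.
Kira ∩ Hassan: 09:00–10:15, 11:00–11:30, 14:30–15:15.
Kira ∩ Hassan ∩ Maya: 09:00–10:15, 11:00–11:30, 14:30–15:00.
Kira ∩ Hassan ∩ Maya ∩ Pablo: 09:00–10:15, 11:00–11:30, 14:30–15:00.
Total common minutes: 75 + 30 + 30 = 135.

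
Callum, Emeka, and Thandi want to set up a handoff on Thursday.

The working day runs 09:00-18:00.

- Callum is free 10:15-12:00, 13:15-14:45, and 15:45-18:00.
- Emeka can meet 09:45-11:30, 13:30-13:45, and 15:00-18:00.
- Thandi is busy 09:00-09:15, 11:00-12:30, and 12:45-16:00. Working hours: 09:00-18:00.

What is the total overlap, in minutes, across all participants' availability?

Thandi free within 09:00–18:00: 09:15–11:00, 12:30–12:45, 16:00–18:00.
Callum ∩ Emeka: 10:15–11:30, 13:30–13:45, 15:45–18:00.
Callum ∩ Emeka ∩ Thandi: 10:15–11:00, 16:00–18:00.
Total common minutes: 45 + 120 = 165.

165 minutes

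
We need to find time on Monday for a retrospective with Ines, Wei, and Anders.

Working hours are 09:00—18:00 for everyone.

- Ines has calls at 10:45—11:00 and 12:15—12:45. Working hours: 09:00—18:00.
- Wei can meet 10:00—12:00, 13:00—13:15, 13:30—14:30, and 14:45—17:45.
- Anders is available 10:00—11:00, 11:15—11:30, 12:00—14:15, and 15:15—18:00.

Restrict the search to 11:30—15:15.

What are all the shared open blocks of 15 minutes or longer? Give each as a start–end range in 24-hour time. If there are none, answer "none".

Ines free within 09:00–18:00: 09:00–10:45, 11:00–12:15, 12:45–18:00.
Ines ∩ Wei: 10:00–10:45, 11:00–12:00, 13:00–13:15, 13:30–14:30, 14:45–17:45.
Ines ∩ Wei ∩ Anders: 10:00–10:45, 11:15–11:30, 13:00–13:15, 13:30–14:15, 15:15–17:45.
Restricted to 11:30–15:15: 13:00–13:15, 13:30–14:15.
Windows ≥ 15 min: 13:00–13:15, 13:30–14:15.

13:00–13:15, 13:30–14:15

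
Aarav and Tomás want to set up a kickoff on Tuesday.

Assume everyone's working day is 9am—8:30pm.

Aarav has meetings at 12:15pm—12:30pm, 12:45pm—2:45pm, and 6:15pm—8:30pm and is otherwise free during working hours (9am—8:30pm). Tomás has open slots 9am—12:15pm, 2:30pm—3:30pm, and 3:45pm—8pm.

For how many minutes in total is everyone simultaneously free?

Aarav free within 09:00–20:30: 09:00–12:15, 12:30–12:45, 14:45–18:15.
Aarav ∩ Tomás: 09:00–12:15, 14:45–15:30, 15:45–18:15.
Total common minutes: 195 + 45 + 150 = 390.

390 minutes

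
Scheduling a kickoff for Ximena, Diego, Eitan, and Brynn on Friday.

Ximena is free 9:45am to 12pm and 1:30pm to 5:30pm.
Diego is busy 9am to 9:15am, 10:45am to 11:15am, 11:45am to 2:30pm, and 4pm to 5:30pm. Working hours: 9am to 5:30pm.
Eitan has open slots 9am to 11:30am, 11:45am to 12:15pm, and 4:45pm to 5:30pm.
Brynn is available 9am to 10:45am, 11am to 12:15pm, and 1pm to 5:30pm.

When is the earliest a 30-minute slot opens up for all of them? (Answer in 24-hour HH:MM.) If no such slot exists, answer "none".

Diego free within 09:00–17:30: 09:15–10:45, 11:15–11:45, 14:30–16:00.
Ximena ∩ Diego: 09:45–10:45, 11:15–11:45, 14:30–16:00.
Ximena ∩ Diego ∩ Eitan: 09:45–10:45, 11:15–11:30.
Ximena ∩ Diego ∩ Eitan ∩ Brynn: 09:45–10:45, 11:15–11:30.
Windows ≥ 30 min: 09:45–10:45.
Earliest such window starts at 09:45.

09:45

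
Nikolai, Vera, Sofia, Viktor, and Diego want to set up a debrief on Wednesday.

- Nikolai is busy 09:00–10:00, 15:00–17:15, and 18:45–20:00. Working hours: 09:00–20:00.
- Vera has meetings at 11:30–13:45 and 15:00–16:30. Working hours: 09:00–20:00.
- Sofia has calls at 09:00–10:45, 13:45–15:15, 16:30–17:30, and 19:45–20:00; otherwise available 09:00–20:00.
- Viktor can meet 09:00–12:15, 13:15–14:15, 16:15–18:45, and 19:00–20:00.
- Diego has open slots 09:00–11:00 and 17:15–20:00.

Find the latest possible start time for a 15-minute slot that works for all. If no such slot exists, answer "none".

18:30

Nikolai free within 09:00–20:00: 10:00–15:00, 17:15–18:45.
Vera free within 09:00–20:00: 09:00–11:30, 13:45–15:00, 16:30–20:00.
Sofia free within 09:00–20:00: 10:45–13:45, 15:15–16:30, 17:30–19:45.
Nikolai ∩ Vera: 10:00–11:30, 13:45–15:00, 17:15–18:45.
Nikolai ∩ Vera ∩ Sofia: 10:45–11:30, 17:30–18:45.
Nikolai ∩ Vera ∩ Sofia ∩ Viktor: 10:45–11:30, 17:30–18:45.
Nikolai ∩ Vera ∩ Sofia ∩ Viktor ∩ Diego: 10:45–11:00, 17:30–18:45.
Windows ≥ 15 min: 10:45–11:00, 17:30–18:45.
Latest start in the last window 17:30–18:45 is 18:45 − 15 min = 18:30.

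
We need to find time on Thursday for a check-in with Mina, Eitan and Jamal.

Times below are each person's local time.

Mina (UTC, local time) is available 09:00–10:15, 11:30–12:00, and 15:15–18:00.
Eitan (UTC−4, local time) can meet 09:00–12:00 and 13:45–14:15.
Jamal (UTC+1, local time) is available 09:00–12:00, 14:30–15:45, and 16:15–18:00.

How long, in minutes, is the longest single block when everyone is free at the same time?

Mina → UTC: 09:00–10:15, 11:30–12:00, 15:15–18:00.
Eitan → UTC: 13:00–16:00, 17:45–18:15.
Jamal → UTC: 08:00–11:00, 13:30–14:45, 15:15–17:00.
Mina ∩ Eitan: 15:15–16:00, 17:45–18:00.
Mina ∩ Eitan ∩ Jamal: 15:15–16:00.
Single common window of 45 minutes.

45 minutes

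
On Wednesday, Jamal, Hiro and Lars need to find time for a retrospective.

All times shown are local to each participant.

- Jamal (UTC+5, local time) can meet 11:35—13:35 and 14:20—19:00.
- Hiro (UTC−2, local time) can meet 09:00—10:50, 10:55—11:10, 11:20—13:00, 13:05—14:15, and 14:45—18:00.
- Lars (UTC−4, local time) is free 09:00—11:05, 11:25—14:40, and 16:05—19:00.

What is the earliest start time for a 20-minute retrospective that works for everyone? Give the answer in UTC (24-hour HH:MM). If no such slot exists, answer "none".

Jamal → UTC: 06:35–08:35, 09:20–14:00.
Hiro → UTC: 11:00–12:50, 12:55–13:10, 13:20–15:00, 15:05–16:15, 16:45–20:00.
Lars → UTC: 13:00–15:05, 15:25–18:40, 20:05–23:00.
Jamal ∩ Hiro: 11:00–12:50, 12:55–13:10, 13:20–14:00.
Jamal ∩ Hiro ∩ Lars: 13:00–13:10, 13:20–14:00.
Windows ≥ 20 min: 13:20–14:00.
Earliest such window starts at 13:20.

13:20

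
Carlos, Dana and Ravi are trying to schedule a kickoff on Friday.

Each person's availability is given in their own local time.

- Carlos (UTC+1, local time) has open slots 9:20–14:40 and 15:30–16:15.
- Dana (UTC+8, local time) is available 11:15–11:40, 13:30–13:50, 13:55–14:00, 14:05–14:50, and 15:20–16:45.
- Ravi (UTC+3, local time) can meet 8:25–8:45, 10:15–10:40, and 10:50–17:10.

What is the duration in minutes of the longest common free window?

25 minutes

Carlos → UTC: 08:20–13:40, 14:30–15:15.
Dana → UTC: 03:15–03:40, 05:30–05:50, 05:55–06:00, 06:05–06:50, 07:20–08:45.
Ravi → UTC: 05:25–05:45, 07:15–07:40, 07:50–14:10.
Carlos ∩ Dana: 08:20–08:45.
Carlos ∩ Dana ∩ Ravi: 08:20–08:45.
Single common window of 25 minutes.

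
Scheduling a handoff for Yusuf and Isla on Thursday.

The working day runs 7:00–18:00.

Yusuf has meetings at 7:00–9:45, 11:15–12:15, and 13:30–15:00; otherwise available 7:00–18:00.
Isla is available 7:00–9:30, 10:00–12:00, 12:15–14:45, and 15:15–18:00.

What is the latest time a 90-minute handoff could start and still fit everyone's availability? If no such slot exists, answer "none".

Yusuf free within 07:00–18:00: 09:45–11:15, 12:15–13:30, 15:00–18:00.
Yusuf ∩ Isla: 10:00–11:15, 12:15–13:30, 15:15–18:00.
Windows ≥ 90 min: 15:15–18:00.
Latest start in the last window 15:15–18:00 is 18:00 − 90 min = 16:30.

16:30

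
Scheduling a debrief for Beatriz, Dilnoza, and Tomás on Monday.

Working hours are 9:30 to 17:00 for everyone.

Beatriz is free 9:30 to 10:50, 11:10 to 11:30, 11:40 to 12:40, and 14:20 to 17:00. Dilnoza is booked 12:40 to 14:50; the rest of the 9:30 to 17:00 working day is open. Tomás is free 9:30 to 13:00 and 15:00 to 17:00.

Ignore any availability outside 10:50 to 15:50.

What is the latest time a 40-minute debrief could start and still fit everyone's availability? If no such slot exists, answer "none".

Dilnoza free within 09:30–17:00: 09:30–12:40, 14:50–17:00.
Beatriz ∩ Dilnoza: 09:30–10:50, 11:10–11:30, 11:40–12:40, 14:50–17:00.
Beatriz ∩ Dilnoza ∩ Tomás: 09:30–10:50, 11:10–11:30, 11:40–12:40, 15:00–17:00.
Restricted to 10:50–15:50: 11:10–11:30, 11:40–12:40, 15:00–15:50.
Windows ≥ 40 min: 11:40–12:40, 15:00–15:50.
Latest start in the last window 15:00–15:50 is 15:50 − 40 min = 15:10.

15:10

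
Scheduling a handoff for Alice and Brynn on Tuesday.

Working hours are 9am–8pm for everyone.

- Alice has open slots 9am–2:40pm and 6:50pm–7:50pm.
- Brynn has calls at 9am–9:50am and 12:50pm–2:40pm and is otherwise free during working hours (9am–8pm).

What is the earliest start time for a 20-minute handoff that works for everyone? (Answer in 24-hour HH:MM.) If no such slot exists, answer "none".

Brynn free within 09:00–20:00: 09:50–12:50, 14:40–20:00.
Alice ∩ Brynn: 09:50–12:50, 18:50–19:50.
Windows ≥ 20 min: 09:50–12:50, 18:50–19:50.
Earliest such window starts at 09:50.

09:50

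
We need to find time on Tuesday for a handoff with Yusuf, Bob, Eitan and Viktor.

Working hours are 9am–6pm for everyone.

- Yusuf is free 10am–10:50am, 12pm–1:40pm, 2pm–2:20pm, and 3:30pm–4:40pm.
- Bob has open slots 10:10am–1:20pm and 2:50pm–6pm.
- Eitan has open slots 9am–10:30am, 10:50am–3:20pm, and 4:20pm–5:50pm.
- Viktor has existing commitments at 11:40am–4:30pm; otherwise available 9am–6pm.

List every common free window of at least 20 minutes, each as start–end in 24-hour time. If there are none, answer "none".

10:10–10:30

Viktor free within 09:00–18:00: 09:00–11:40, 16:30–18:00.
Yusuf ∩ Bob: 10:10–10:50, 12:00–13:20, 15:30–16:40.
Yusuf ∩ Bob ∩ Eitan: 10:10–10:30, 12:00–13:20, 16:20–16:40.
Yusuf ∩ Bob ∩ Eitan ∩ Viktor: 10:10–10:30, 16:30–16:40.
Windows ≥ 20 min: 10:10–10:30.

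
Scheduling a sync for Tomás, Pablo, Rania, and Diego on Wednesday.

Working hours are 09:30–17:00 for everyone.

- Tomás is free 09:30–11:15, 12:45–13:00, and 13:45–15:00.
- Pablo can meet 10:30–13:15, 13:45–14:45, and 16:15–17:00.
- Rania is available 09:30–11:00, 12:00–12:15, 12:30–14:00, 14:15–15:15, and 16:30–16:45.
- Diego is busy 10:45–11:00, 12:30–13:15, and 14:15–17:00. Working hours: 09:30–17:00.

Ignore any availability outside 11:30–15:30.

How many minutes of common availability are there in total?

15 minutes

Diego free within 09:30–17:00: 09:30–10:45, 11:00–12:30, 13:15–14:15.
Tomás ∩ Pablo: 10:30–11:15, 12:45–13:00, 13:45–14:45.
Tomás ∩ Pablo ∩ Rania: 10:30–11:00, 12:45–13:00, 13:45–14:00, 14:15–14:45.
Tomás ∩ Pablo ∩ Rania ∩ Diego: 10:30–10:45, 13:45–14:00.
Restricted to 11:30–15:30: 13:45–14:00.
Total common minutes: 15.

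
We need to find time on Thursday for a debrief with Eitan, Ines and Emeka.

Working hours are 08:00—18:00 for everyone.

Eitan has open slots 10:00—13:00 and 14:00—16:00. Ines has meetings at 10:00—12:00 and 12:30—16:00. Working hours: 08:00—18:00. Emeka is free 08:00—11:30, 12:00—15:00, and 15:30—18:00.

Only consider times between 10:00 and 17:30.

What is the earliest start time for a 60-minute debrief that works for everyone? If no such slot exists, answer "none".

Ines free within 08:00–18:00: 08:00–10:00, 12:00–12:30, 16:00–18:00.
Eitan ∩ Ines: 12:00–12:30.
Eitan ∩ Ines ∩ Emeka: 12:00–12:30.
Restricted to 10:00–17:30: 12:00–12:30.
Windows ≥ 60 min: (none).

none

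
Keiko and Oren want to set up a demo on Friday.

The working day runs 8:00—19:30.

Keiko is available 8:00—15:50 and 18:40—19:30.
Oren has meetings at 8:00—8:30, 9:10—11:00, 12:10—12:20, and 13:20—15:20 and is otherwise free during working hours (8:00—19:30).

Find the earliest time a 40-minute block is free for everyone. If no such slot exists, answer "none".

Oren free within 08:00–19:30: 08:30–09:10, 11:00–12:10, 12:20–13:20, 15:20–19:30.
Keiko ∩ Oren: 08:30–09:10, 11:00–12:10, 12:20–13:20, 15:20–15:50, 18:40–19:30.
Windows ≥ 40 min: 08:30–09:10, 11:00–12:10, 12:20–13:20, 18:40–19:30.
Earliest such window starts at 08:30.

08:30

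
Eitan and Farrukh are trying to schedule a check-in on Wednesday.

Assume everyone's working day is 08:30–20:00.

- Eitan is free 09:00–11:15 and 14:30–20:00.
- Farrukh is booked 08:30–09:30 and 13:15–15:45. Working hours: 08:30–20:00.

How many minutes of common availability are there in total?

360 minutes

Farrukh free within 08:30–20:00: 09:30–13:15, 15:45–20:00.
Eitan ∩ Farrukh: 09:30–11:15, 15:45–20:00.
Total common minutes: 105 + 255 = 360.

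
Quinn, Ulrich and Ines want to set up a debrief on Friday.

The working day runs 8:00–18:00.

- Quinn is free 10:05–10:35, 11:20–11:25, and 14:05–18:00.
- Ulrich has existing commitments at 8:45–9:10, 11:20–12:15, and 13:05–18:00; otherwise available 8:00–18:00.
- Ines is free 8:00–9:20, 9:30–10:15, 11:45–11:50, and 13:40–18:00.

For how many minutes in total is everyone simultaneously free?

10 minutes

Ulrich free within 08:00–18:00: 08:00–08:45, 09:10–11:20, 12:15–13:05.
Quinn ∩ Ulrich: 10:05–10:35.
Quinn ∩ Ulrich ∩ Ines: 10:05–10:15.
Total common minutes: 10.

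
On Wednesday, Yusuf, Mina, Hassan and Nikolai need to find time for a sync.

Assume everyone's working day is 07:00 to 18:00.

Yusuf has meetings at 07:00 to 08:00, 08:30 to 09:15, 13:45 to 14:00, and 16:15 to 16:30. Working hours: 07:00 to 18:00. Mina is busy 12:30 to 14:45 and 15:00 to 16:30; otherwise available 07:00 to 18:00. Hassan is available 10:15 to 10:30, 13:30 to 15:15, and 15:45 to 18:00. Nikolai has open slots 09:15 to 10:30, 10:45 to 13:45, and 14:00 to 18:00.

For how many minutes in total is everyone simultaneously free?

Yusuf free within 07:00–18:00: 08:00–08:30, 09:15–13:45, 14:00–16:15, 16:30–18:00.
Mina free within 07:00–18:00: 07:00–12:30, 14:45–15:00, 16:30–18:00.
Yusuf ∩ Mina: 08:00–08:30, 09:15–12:30, 14:45–15:00, 16:30–18:00.
Yusuf ∩ Mina ∩ Hassan: 10:15–10:30, 14:45–15:00, 16:30–18:00.
Yusuf ∩ Mina ∩ Hassan ∩ Nikolai: 10:15–10:30, 14:45–15:00, 16:30–18:00.
Total common minutes: 15 + 15 + 90 = 120.

120 minutes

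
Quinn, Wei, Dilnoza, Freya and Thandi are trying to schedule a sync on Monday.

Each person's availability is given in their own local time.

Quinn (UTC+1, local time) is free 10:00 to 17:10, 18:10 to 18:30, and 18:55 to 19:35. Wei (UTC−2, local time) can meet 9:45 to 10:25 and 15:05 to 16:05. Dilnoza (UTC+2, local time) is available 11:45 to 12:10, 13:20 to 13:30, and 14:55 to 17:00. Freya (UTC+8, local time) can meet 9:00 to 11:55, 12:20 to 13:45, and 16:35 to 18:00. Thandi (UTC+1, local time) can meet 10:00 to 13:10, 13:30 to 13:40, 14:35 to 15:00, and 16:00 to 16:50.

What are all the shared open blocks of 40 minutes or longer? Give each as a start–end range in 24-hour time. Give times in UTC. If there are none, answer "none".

none

Quinn → UTC: 09:00–16:10, 17:10–17:30, 17:55–18:35.
Wei → UTC: 11:45–12:25, 17:05–18:05.
Dilnoza → UTC: 09:45–10:10, 11:20–11:30, 12:55–15:00.
Freya → UTC: 01:00–03:55, 04:20–05:45, 08:35–10:00.
Thandi → UTC: 09:00–12:10, 12:30–12:40, 13:35–14:00, 15:00–15:50.
Quinn ∩ Wei: 11:45–12:25, 17:10–17:30, 17:55–18:05.
Quinn ∩ Wei ∩ Dilnoza: (none).
Quinn ∩ Wei ∩ Dilnoza ∩ Freya: (none).
Quinn ∩ Wei ∩ Dilnoza ∩ Freya ∩ Thandi: (none).
Windows ≥ 40 min: (none).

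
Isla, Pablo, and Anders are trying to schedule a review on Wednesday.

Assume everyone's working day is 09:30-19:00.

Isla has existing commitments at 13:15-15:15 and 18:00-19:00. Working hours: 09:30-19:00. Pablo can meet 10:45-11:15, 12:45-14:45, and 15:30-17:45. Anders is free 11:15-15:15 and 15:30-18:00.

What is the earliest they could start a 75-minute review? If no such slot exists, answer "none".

15:30

Isla free within 09:30–19:00: 09:30–13:15, 15:15–18:00.
Isla ∩ Pablo: 10:45–11:15, 12:45–13:15, 15:30–17:45.
Isla ∩ Pablo ∩ Anders: 12:45–13:15, 15:30–17:45.
Windows ≥ 75 min: 15:30–17:45.
Earliest such window starts at 15:30.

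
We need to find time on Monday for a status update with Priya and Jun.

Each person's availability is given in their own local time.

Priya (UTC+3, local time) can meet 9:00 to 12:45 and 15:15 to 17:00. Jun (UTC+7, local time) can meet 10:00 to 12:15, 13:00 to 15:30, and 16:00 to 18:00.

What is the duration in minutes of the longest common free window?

Priya → UTC: 06:00–09:45, 12:15–14:00.
Jun → UTC: 03:00–05:15, 06:00–08:30, 09:00–11:00.
Priya ∩ Jun: 06:00–08:30, 09:00–09:45.
Common window lengths: 150, 45 min; longest is 150.

150 minutes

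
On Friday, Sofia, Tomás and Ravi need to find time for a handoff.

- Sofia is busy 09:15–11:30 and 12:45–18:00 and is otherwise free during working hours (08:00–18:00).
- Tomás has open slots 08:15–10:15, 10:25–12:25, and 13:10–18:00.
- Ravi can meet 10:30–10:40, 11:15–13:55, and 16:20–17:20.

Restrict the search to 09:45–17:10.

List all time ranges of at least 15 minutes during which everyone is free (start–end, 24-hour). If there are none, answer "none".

Sofia free within 08:00–18:00: 08:00–09:15, 11:30–12:45.
Sofia ∩ Tomás: 08:15–09:15, 11:30–12:25.
Sofia ∩ Tomás ∩ Ravi: 11:30–12:25.
Restricted to 09:45–17:10: 11:30–12:25.
Windows ≥ 15 min: 11:30–12:25.

11:30–12:25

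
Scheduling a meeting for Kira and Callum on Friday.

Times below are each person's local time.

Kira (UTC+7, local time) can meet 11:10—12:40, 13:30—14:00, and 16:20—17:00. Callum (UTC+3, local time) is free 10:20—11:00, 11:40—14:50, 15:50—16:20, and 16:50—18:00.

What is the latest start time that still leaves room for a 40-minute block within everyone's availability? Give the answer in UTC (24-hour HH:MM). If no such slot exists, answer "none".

Kira → UTC: 04:10–05:40, 06:30–07:00, 09:20–10:00.
Callum → UTC: 07:20–08:00, 08:40–11:50, 12:50–13:20, 13:50–15:00.
Kira ∩ Callum: 09:20–10:00.
Windows ≥ 40 min: 09:20–10:00.
Latest start in the last window 09:20–10:00 is 10:00 − 40 min = 09:20.

09:20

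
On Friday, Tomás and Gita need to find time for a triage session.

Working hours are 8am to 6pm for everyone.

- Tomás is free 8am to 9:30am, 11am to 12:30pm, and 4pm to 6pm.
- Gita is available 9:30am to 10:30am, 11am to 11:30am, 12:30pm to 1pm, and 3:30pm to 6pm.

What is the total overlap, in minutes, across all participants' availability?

150 minutes

Tomás ∩ Gita: 11:00–11:30, 16:00–18:00.
Total common minutes: 30 + 120 = 150.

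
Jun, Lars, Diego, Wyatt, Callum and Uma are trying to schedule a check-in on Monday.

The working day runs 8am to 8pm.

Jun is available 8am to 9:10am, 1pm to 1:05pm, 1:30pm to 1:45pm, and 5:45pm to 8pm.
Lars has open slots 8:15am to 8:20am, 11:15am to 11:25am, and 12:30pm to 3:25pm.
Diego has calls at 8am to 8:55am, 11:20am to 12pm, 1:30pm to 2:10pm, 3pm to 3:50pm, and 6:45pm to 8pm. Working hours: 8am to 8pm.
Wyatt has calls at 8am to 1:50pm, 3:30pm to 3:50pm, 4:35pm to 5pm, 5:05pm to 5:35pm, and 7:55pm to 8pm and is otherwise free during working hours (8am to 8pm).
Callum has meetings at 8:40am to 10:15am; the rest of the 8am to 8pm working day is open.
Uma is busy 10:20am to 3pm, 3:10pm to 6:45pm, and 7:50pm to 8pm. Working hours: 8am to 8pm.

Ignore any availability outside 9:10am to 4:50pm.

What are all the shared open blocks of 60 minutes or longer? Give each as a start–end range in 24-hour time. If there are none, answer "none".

none

Diego free within 08:00–20:00: 08:55–11:20, 12:00–13:30, 14:10–15:00, 15:50–18:45.
Wyatt free within 08:00–20:00: 13:50–15:30, 15:50–16:35, 17:00–17:05, 17:35–19:55.
Callum free within 08:00–20:00: 08:00–08:40, 10:15–20:00.
Uma free within 08:00–20:00: 08:00–10:20, 15:00–15:10, 18:45–19:50.
Jun ∩ Lars: 08:15–08:20, 13:00–13:05, 13:30–13:45.
Jun ∩ Lars ∩ Diego: 13:00–13:05.
Jun ∩ Lars ∩ Diego ∩ Wyatt: (none).
Jun ∩ Lars ∩ Diego ∩ Wyatt ∩ Callum: (none).
Jun ∩ Lars ∩ Diego ∩ Wyatt ∩ Callum ∩ Uma: (none).
Restricted to 09:10–16:50: (none).
Windows ≥ 60 min: (none).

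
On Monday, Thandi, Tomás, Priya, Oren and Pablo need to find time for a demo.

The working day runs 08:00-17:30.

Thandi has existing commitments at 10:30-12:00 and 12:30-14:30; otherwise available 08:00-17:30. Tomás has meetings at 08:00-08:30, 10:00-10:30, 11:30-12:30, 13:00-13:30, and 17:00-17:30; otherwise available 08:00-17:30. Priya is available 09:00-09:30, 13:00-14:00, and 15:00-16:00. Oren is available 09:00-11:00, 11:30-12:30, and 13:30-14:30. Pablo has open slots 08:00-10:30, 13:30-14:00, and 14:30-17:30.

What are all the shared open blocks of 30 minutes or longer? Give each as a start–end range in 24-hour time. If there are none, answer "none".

09:00–09:30

Thandi free within 08:00–17:30: 08:00–10:30, 12:00–12:30, 14:30–17:30.
Tomás free within 08:00–17:30: 08:30–10:00, 10:30–11:30, 12:30–13:00, 13:30–17:00.
Thandi ∩ Tomás: 08:30–10:00, 14:30–17:00.
Thandi ∩ Tomás ∩ Priya: 09:00–09:30, 15:00–16:00.
Thandi ∩ Tomás ∩ Priya ∩ Oren: 09:00–09:30.
Thandi ∩ Tomás ∩ Priya ∩ Oren ∩ Pablo: 09:00–09:30.
Windows ≥ 30 min: 09:00–09:30.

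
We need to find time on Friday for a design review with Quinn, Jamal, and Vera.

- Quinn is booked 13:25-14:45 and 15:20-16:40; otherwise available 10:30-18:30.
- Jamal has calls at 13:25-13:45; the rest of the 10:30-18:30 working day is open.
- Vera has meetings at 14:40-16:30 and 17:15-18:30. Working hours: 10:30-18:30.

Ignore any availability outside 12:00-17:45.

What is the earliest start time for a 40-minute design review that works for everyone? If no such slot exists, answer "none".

12:00

Quinn free within 10:30–18:30: 10:30–13:25, 14:45–15:20, 16:40–18:30.
Jamal free within 10:30–18:30: 10:30–13:25, 13:45–18:30.
Vera free within 10:30–18:30: 10:30–14:40, 16:30–17:15.
Quinn ∩ Jamal: 10:30–13:25, 14:45–15:20, 16:40–18:30.
Quinn ∩ Jamal ∩ Vera: 10:30–13:25, 16:40–17:15.
Restricted to 12:00–17:45: 12:00–13:25, 16:40–17:15.
Windows ≥ 40 min: 12:00–13:25.
Earliest such window starts at 12:00.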